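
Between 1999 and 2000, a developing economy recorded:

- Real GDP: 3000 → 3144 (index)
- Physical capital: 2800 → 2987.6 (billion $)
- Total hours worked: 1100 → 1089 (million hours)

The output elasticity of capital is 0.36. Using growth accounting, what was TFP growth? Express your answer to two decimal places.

3.03%

Real GDP growth = (3144 − 3000) / 3000 = 4.8%.
Physical capital growth = (2987.6 − 2800) / 2800 = 6.7%.
Total hours worked growth = (1089 − 1100) / 1100 = -1%.
Labor's share = 1 − 0.36 = 0.64.
Physical capital: 0.36 × 6.7 = 2.412 pp.
Total hours worked: 0.64 × (-1) = -0.64 pp.
TFP growth = 4.8 − 1.772 = 3.028%.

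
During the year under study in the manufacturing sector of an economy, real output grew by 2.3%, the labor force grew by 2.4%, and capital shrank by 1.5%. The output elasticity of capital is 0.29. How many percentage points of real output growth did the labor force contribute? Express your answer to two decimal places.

Labor's share = 1 − 0.29 = 0.71.
Contribution = share × growth = 0.71 × 2.4 = 1.704 pp.

1.70 pp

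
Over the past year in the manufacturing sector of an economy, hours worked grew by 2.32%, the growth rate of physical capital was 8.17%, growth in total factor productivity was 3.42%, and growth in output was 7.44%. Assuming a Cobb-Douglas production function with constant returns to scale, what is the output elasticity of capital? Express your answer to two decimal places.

gY = gA + α·gK + (1−α)·gL, so gY − gA − gL = α(gK − gL).
7.44 − 3.42 − 2.32 = α × (8.17 − 2.32).
1.7 = 5.85 α, so α = 0.2906.

0.29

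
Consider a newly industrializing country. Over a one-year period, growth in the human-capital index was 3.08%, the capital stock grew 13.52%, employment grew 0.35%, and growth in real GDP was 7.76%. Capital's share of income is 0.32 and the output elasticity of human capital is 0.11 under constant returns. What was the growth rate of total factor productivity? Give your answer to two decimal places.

Labor's share = 1 − 0.32 − 0.11 = 0.57.
The capital stock: 0.32 × 13.52 = 4.3264 pp.
The human-capital index: 0.11 × 3.08 = 0.3388 pp.
Employment: 0.57 × 0.35 = 0.1995 pp.
TFP growth = 7.76 − 4.8647 = 2.8953%.

Total factor productivity grew 2.90%.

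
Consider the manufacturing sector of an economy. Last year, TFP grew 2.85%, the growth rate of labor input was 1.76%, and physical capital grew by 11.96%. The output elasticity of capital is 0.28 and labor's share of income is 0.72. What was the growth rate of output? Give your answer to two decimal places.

7.47%

Labor's share = 1 − 0.28 = 0.72.
Physical capital: 0.28 × 11.96 = 3.3488 pp.
Labor input: 0.72 × 1.76 = 1.2672 pp.
Output growth = 2.85 + 4.616 = 7.466%.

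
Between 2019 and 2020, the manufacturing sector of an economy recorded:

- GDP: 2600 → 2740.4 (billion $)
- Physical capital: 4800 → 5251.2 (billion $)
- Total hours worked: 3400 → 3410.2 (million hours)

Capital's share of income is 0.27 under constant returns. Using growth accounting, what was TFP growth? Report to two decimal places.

GDP growth = (2740.4 − 2600) / 2600 = 5.4%.
Physical capital growth = (5251.2 − 4800) / 4800 = 9.4%.
Total hours worked growth = (3410.2 − 3400) / 3400 = 0.3%.
Labor's share = 1 − 0.27 = 0.73.
Physical capital: 0.27 × 9.4 = 2.538 pp.
Total hours worked: 0.73 × 0.3 = 0.219 pp.
TFP growth = 5.4 − 2.757 = 2.643%.

TFP growth was 2.64%.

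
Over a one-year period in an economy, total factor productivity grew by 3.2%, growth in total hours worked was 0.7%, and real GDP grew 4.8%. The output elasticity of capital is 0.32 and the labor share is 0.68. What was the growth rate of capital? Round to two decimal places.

3.51%

Labor's share = 1 − 0.32 = 0.68.
gY = gA + 0.68×0.7 + 0.32×g.
0.32×g = 4.8 − 3.2 − 0.476 = 1.124.
g = 1.124 / 0.32 = 3.5125%.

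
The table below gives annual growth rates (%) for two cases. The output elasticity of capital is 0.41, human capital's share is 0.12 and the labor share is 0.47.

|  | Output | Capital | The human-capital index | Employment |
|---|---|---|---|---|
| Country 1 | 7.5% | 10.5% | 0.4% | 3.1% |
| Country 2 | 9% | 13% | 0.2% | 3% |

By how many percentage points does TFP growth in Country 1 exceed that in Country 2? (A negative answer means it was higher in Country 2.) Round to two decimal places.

-0.55 percentage points

Labor's share = 1 − 0.41 − 0.12 = 0.47.
Country 1: TFP = 7.5 − 4.305 − 0.048 − 1.457 = 1.69%.
Country 2: TFP = 9 − 5.33 − 0.024 − 1.41 = 2.236%.
Difference = 1.69 − (2.236) = -0.546 pp.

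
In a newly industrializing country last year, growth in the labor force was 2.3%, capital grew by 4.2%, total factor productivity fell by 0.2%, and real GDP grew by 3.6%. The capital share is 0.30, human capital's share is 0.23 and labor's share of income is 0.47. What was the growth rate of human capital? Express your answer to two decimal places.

Labor's share = 1 − 0.3 − 0.23 = 0.47.
gY = gA + 0.3×4.2 + 0.47×2.3 + 0.23×g.
0.23×g = 3.6 + 0.2 − 2.341 = 1.459.
g = 1.459 / 0.23 = 6.3435%.

6.34%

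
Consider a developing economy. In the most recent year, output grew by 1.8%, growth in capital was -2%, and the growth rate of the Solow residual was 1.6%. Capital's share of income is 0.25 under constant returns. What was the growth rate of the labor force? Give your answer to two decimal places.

The labor force growth was 0.93%.

Labor's share = 1 − 0.25 = 0.75.
gY = gA + 0.25×(-2) + 0.75×g.
0.75×g = 1.8 − 1.6 + 0.5 = 0.7.
g = 0.7 / 0.75 = 0.9333%.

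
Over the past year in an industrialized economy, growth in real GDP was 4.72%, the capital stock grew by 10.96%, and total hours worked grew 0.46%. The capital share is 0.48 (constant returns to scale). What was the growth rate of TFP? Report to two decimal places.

Labor's share = 1 − 0.48 = 0.52.
The capital stock: 0.48 × 10.96 = 5.2608 pp.
Total hours worked: 0.52 × 0.46 = 0.2392 pp.
TFP growth = 4.72 − 5.5 = -0.78%.

-0.78%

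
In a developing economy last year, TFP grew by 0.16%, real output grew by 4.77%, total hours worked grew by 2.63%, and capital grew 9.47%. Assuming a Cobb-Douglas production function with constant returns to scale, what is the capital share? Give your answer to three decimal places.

gY = gA + α·gK + (1−α)·gL, so gY − gA − gL = α(gK − gL).
4.77 − 0.16 − 2.63 = α × (9.47 − 2.63).
1.98 = 6.84 α, so α = 0.28947.

α = 0.289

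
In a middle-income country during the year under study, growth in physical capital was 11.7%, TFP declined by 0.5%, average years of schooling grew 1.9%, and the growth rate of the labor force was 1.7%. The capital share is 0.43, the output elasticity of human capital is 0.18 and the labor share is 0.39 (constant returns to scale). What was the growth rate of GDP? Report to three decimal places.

5.536%

Labor's share = 1 − 0.43 − 0.18 = 0.39.
Physical capital: 0.43 × 11.7 = 5.031 pp.
Average years of schooling: 0.18 × 1.9 = 0.342 pp.
The labor force: 0.39 × 1.7 = 0.663 pp.
Output growth = -0.5 + 6.036 = 5.536%.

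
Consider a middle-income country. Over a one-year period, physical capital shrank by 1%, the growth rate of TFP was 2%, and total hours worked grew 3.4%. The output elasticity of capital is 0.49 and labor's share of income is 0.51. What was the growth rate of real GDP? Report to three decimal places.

3.244%

Labor's share = 1 − 0.49 = 0.51.
Physical capital: 0.49 × (-1) = -0.49 pp.
Total hours worked: 0.51 × 3.4 = 1.734 pp.
Output growth = 2 + 1.244 = 3.244%.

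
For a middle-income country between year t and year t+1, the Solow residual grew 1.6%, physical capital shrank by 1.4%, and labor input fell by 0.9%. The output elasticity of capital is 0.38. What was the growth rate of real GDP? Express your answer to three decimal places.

0.510%

Labor's share = 1 − 0.38 = 0.62.
Physical capital: 0.38 × (-1.4) = -0.532 pp.
Labor input: 0.62 × (-0.9) = -0.558 pp.
Output growth = 1.6 + (-1.09) = 0.51%.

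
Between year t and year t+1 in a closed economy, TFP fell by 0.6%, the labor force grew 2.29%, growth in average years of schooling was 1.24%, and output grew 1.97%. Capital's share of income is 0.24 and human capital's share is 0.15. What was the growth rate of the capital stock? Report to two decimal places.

Labor's share = 1 − 0.24 − 0.15 = 0.61.
gY = gA + 0.15×1.24 + 0.61×2.29 + 0.24×g.
0.24×g = 1.97 + 0.6 − 1.5829 = 0.9871.
g = 0.9871 / 0.24 = 4.1129%.

The capital stock grew 4.11%.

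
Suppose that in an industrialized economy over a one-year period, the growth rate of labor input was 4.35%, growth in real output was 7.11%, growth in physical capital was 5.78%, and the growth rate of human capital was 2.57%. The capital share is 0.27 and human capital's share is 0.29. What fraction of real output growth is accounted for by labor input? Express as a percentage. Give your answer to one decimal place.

26.9%

Labor's share = 1 − 0.27 − 0.29 = 0.44.
Labor input contributed 0.44 × 4.35 = 1.914 pp.
Share of growth = 1.914 / 7.11 × 100 = 26.92%.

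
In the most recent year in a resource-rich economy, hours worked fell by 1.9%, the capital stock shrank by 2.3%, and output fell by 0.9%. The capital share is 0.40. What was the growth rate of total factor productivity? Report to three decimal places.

Labor's share = 1 − 0.4 = 0.6.
The capital stock: 0.4 × (-2.3) = -0.92 pp.
Hours worked: 0.6 × (-1.9) = -1.14 pp.
TFP growth = -0.9 + 2.06 = 1.16%.

Total factor productivity grew 1.160%.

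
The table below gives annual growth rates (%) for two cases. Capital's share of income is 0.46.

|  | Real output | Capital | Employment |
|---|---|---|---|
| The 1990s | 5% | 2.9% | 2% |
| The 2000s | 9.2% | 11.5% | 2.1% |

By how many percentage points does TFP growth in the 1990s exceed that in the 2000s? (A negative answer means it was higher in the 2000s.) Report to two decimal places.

Labor's share = 1 − 0.46 = 0.54.
The 1990s: TFP = 5 − 1.334 − 1.08 = 2.586%.
The 2000s: TFP = 9.2 − 5.29 − 1.134 = 2.776%.
Difference = 2.586 − (2.776) = -0.19 pp.

-0.19 percentage points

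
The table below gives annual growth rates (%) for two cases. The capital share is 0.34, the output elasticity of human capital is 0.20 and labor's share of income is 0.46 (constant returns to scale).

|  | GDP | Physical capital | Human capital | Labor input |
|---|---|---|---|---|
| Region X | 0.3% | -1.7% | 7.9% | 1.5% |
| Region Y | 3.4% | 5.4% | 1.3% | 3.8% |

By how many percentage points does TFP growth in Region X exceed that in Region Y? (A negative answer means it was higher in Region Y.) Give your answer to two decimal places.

-0.95 percentage points

Labor's share = 1 − 0.34 − 0.2 = 0.46.
Region X: TFP = 0.3 + 0.578 − 1.58 − 0.69 = -1.392%.
Region Y: TFP = 3.4 − 1.836 − 0.26 − 1.748 = -0.444%.
Difference = -1.392 − (-0.444) = -0.948 pp.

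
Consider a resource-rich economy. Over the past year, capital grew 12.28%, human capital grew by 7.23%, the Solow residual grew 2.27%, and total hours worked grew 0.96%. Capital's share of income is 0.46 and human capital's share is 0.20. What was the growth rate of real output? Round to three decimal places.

Real output grew 9.691%.

Labor's share = 1 − 0.46 − 0.2 = 0.34.
Capital: 0.46 × 12.28 = 5.6488 pp.
Human capital: 0.2 × 7.23 = 1.446 pp.
Total hours worked: 0.34 × 0.96 = 0.3264 pp.
Output growth = 2.27 + 7.4212 = 9.6912%.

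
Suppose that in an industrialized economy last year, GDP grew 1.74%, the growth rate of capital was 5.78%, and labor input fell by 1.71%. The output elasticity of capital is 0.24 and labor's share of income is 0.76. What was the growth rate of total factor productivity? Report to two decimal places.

1.65%

Labor's share = 1 − 0.24 = 0.76.
Capital: 0.24 × 5.78 = 1.3872 pp.
Labor input: 0.76 × (-1.71) = -1.2996 pp.
TFP growth = 1.74 − 0.0876 = 1.6524%.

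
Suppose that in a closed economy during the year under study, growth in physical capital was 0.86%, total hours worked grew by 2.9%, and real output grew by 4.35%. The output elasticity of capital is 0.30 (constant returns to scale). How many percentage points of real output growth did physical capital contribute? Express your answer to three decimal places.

0.258 pp

Contribution = share × growth = 0.3 × 0.86 = 0.258 pp.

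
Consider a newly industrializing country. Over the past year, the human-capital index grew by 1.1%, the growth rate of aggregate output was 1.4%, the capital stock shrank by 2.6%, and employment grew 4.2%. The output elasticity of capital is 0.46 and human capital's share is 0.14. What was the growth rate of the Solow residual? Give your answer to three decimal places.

0.762%

Labor's share = 1 − 0.46 − 0.14 = 0.4.
The capital stock: 0.46 × (-2.6) = -1.196 pp.
The human-capital index: 0.14 × 1.1 = 0.154 pp.
Employment: 0.4 × 4.2 = 1.68 pp.
TFP growth = 1.4 − 0.638 = 0.762%.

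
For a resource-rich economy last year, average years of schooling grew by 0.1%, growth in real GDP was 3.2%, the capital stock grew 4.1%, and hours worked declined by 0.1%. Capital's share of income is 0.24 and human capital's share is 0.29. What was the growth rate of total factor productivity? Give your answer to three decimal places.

Labor's share = 1 − 0.24 − 0.29 = 0.47.
The capital stock: 0.24 × 4.1 = 0.984 pp.
Average years of schooling: 0.29 × 0.1 = 0.029 pp.
Hours worked: 0.47 × (-0.1) = -0.047 pp.
TFP growth = 3.2 − 0.966 = 2.234%.

Total factor productivity grew 2.234%.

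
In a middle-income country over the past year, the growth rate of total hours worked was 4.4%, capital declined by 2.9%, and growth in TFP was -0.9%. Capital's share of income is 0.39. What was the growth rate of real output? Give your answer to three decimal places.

Real output growth was 0.653%.

Labor's share = 1 − 0.39 = 0.61.
Capital: 0.39 × (-2.9) = -1.131 pp.
Total hours worked: 0.61 × 4.4 = 2.684 pp.
Output growth = -0.9 + 1.553 = 0.653%.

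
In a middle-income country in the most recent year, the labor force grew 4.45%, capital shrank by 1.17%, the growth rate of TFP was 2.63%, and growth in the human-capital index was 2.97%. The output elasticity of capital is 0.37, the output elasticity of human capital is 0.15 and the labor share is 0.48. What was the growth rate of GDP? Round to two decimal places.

GDP growth was 4.78%.

Labor's share = 1 − 0.37 − 0.15 = 0.48.
Capital: 0.37 × (-1.17) = -0.4329 pp.
The human-capital index: 0.15 × 2.97 = 0.4455 pp.
The labor force: 0.48 × 4.45 = 2.136 pp.
Output growth = 2.63 + 2.1486 = 4.7786%.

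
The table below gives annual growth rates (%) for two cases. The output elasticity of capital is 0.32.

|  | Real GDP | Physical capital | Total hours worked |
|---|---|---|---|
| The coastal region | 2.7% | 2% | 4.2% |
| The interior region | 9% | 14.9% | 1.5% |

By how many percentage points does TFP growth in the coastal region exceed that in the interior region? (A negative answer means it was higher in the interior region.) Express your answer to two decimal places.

Labor's share = 1 − 0.32 = 0.68.
The coastal region: TFP = 2.7 − 0.64 − 2.856 = -0.796%.
The interior region: TFP = 9 − 4.768 − 1.02 = 3.212%.
Difference = -0.796 − (3.212) = -4.008 pp.

-4.01 percentage points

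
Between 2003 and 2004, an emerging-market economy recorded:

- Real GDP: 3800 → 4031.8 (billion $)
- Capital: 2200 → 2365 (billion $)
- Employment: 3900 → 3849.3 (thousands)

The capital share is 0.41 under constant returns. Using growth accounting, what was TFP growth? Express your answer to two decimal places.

Real GDP growth = (4031.8 − 3800) / 3800 = 6.1%.
Capital growth = (2365 − 2200) / 2200 = 7.5%.
Employment growth = (3849.3 − 3900) / 3900 = -1.3%.
Labor's share = 1 − 0.41 = 0.59.
Capital: 0.41 × 7.5 = 3.075 pp.
Employment: 0.59 × (-1.3) = -0.767 pp.
TFP growth = 6.1 − 2.308 = 3.792%.

TFP grew 3.79%.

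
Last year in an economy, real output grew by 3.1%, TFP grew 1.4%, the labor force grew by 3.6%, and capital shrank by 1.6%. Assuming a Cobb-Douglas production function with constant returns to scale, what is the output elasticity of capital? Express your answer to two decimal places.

0.37

gY = gA + α·gK + (1−α)·gL, so gY − gA − gL = α(gK − gL).
3.1 − 1.4 − 3.6 = α × (-1.6 − 3.6).
-1.9 = -5.2 α, so α = 0.3654.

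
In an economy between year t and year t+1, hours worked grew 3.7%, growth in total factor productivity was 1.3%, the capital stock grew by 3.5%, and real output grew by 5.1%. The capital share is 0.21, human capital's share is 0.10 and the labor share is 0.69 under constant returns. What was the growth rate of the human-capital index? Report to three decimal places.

5.120%

Labor's share = 1 − 0.21 − 0.1 = 0.69.
gY = gA + 0.21×3.5 + 0.69×3.7 + 0.1×g.
0.1×g = 5.1 − 1.3 − 3.288 = 0.512.
g = 0.512 / 0.1 = 5.12%.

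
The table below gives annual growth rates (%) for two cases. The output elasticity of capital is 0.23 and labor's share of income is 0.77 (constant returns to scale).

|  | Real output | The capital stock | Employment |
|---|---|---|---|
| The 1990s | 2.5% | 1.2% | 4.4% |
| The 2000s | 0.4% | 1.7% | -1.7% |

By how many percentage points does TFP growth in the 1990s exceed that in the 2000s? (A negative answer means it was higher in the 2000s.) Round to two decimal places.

Labor's share = 1 − 0.23 = 0.77.
The 1990s: TFP = 2.5 − 0.276 − 3.388 = -1.164%.
The 2000s: TFP = 0.4 − 0.391 + 1.309 = 1.318%.
Difference = -1.164 − (1.318) = -2.482 pp.

-2.48 percentage points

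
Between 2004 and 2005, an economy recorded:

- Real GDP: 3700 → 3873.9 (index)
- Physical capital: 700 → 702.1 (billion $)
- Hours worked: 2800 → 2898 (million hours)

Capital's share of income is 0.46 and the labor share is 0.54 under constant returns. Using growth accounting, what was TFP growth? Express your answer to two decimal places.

2.67%

Real GDP growth = (3873.9 − 3700) / 3700 = 4.7%.
Physical capital growth = (702.1 − 700) / 700 = 0.3%.
Hours worked growth = (2898 − 2800) / 2800 = 3.5%.
Labor's share = 1 − 0.46 = 0.54.
Physical capital: 0.46 × 0.3 = 0.138 pp.
Hours worked: 0.54 × 3.5 = 1.89 pp.
TFP growth = 4.7 − 2.028 = 2.672%.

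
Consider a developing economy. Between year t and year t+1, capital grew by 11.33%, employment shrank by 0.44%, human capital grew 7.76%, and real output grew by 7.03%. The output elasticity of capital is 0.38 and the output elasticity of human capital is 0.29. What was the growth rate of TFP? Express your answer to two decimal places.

0.62%

Labor's share = 1 − 0.38 − 0.29 = 0.33.
Capital: 0.38 × 11.33 = 4.3054 pp.
Human capital: 0.29 × 7.76 = 2.2504 pp.
Employment: 0.33 × (-0.44) = -0.1452 pp.
TFP growth = 7.03 − 6.4106 = 0.6194%.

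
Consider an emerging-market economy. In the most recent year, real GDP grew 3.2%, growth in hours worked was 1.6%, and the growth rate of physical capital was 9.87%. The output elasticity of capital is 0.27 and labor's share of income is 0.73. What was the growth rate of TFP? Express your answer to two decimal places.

-0.63%

Labor's share = 1 − 0.27 = 0.73.
Physical capital: 0.27 × 9.87 = 2.6649 pp.
Hours worked: 0.73 × 1.6 = 1.168 pp.
TFP growth = 3.2 − 3.8329 = -0.6329%.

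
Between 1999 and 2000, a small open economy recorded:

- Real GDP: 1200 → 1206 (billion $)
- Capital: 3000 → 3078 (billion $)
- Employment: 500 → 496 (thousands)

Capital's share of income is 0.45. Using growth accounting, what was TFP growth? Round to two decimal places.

-0.23%

Real GDP growth = (1206 − 1200) / 1200 = 0.5%.
Capital growth = (3078 − 3000) / 3000 = 2.6%.
Employment growth = (496 − 500) / 500 = -0.8%.
Labor's share = 1 − 0.45 = 0.55.
Capital: 0.45 × 2.6 = 1.17 pp.
Employment: 0.55 × (-0.8) = -0.44 pp.
TFP growth = 0.5 − 0.73 = -0.23%.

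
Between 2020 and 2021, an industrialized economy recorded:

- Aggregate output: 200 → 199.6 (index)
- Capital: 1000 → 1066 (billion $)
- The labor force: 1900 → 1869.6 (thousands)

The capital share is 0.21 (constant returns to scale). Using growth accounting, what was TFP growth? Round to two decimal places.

Aggregate output growth = (199.6 − 200) / 200 = -0.2%.
Capital growth = (1066 − 1000) / 1000 = 6.6%.
The labor force growth = (1869.6 − 1900) / 1900 = -1.6%.
Labor's share = 1 − 0.21 = 0.79.
Capital: 0.21 × 6.6 = 1.386 pp.
The labor force: 0.79 × (-1.6) = -1.264 pp.
TFP growth = -0.2 − 0.122 = -0.322%.

-0.32%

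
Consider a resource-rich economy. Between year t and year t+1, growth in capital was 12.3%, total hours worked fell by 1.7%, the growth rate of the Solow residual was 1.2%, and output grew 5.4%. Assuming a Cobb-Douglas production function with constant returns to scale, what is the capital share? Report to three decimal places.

α = 0.421

gY = gA + α·gK + (1−α)·gL, so gY − gA − gL = α(gK − gL).
5.4 − 1.2 + 1.7 = α × (12.3 − (-1.7)).
5.9 = 14 α, so α = 0.42143.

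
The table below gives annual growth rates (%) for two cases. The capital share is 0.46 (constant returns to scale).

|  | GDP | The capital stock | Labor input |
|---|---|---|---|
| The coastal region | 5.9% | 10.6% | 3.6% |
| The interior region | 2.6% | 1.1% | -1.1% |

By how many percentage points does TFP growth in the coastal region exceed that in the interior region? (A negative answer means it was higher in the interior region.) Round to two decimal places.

-3.61 percentage points

Labor's share = 1 − 0.46 = 0.54.
The coastal region: TFP = 5.9 − 4.876 − 1.944 = -0.92%.
The interior region: TFP = 2.6 − 0.506 + 0.594 = 2.688%.
Difference = -0.92 − (2.688) = -3.608 pp.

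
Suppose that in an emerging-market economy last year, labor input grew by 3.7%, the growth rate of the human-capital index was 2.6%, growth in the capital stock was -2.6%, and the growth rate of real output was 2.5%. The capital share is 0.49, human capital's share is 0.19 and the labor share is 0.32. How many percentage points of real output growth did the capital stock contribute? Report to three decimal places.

-1.274 pp

Contribution = share × growth = 0.49 × (-2.6) = -1.274 pp.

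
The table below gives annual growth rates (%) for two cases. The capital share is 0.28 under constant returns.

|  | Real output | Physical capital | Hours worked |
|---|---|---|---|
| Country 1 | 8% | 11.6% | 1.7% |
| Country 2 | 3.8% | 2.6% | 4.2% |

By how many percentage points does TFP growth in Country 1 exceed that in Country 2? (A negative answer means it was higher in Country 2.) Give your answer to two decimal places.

3.48 percentage points

Labor's share = 1 − 0.28 = 0.72.
Country 1: TFP = 8 − 3.248 − 1.224 = 3.528%.
Country 2: TFP = 3.8 − 0.728 − 3.024 = 0.048%.
Difference = 3.528 − (0.048) = 3.48 pp.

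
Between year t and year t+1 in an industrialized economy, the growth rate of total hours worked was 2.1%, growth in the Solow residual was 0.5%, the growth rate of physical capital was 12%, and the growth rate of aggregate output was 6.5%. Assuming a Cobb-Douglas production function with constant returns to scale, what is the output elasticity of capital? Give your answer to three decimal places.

gY = gA + α·gK + (1−α)·gL, so gY − gA − gL = α(gK − gL).
6.5 − 0.5 − 2.1 = α × (12 − 2.1).
3.9 = 9.9 α, so α = 0.39394.

The output elasticity of capital is 0.394.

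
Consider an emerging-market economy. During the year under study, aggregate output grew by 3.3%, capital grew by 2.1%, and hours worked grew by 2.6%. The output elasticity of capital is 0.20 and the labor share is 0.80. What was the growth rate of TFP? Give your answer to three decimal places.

Labor's share = 1 − 0.2 = 0.8.
Capital: 0.2 × 2.1 = 0.42 pp.
Hours worked: 0.8 × 2.6 = 2.08 pp.
TFP growth = 3.3 − 2.5 = 0.8%.

TFP grew 0.800%.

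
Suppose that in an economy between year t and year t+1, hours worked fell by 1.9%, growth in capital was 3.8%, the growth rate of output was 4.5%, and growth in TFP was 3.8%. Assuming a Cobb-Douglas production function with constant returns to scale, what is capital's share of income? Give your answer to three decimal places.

0.456

gY = gA + α·gK + (1−α)·gL, so gY − gA − gL = α(gK − gL).
4.5 − 3.8 + 1.9 = α × (3.8 − (-1.9)).
2.6 = 5.7 α, so α = 0.45614.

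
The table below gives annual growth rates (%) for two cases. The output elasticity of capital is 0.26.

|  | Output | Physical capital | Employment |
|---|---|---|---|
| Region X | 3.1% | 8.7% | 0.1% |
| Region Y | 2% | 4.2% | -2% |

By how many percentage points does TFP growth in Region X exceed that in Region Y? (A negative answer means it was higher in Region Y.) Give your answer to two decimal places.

-1.62 percentage points

Labor's share = 1 − 0.26 = 0.74.
Region X: TFP = 3.1 − 2.262 − 0.074 = 0.764%.
Region Y: TFP = 2 − 1.092 + 1.48 = 2.388%.
Difference = 0.764 − (2.388) = -1.624 pp.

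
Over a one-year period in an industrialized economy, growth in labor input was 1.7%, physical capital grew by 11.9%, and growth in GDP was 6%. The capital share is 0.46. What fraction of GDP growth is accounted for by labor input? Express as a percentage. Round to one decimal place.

15.3%

Labor's share = 1 − 0.46 = 0.54.
Labor input contributed 0.54 × 1.7 = 0.918 pp.
Share of growth = 0.918 / 6 × 100 = 15.3%.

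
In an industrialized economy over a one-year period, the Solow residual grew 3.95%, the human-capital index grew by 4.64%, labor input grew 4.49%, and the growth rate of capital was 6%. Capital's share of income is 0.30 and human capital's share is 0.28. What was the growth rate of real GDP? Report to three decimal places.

Real GDP growth was 8.935%.

Labor's share = 1 − 0.3 − 0.28 = 0.42.
Capital: 0.3 × 6 = 1.8 pp.
The human-capital index: 0.28 × 4.64 = 1.2992 pp.
Labor input: 0.42 × 4.49 = 1.8858 pp.
Output growth = 3.95 + 4.985 = 8.935%.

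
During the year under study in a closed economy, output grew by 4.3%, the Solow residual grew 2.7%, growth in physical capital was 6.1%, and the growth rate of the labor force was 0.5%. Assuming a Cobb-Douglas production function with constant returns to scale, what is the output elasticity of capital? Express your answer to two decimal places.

gY = gA + α·gK + (1−α)·gL, so gY − gA − gL = α(gK − gL).
4.3 − 2.7 − 0.5 = α × (6.1 − 0.5).
1.1 = 5.6 α, so α = 0.1964.

0.20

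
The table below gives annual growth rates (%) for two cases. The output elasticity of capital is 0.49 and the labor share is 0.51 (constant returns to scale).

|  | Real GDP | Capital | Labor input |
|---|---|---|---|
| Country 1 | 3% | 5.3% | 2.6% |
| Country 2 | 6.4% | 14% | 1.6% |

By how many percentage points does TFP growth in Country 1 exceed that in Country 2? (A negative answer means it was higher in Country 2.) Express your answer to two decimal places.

0.35 percentage points

Labor's share = 1 − 0.49 = 0.51.
Country 1: TFP = 3 − 2.597 − 1.326 = -0.923%.
Country 2: TFP = 6.4 − 6.86 − 0.816 = -1.276%.
Difference = -0.923 − (-1.276) = 0.353 pp.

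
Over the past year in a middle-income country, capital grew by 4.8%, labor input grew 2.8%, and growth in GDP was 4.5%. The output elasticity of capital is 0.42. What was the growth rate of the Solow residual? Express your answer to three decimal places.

Labor's share = 1 − 0.42 = 0.58.
Capital: 0.42 × 4.8 = 2.016 pp.
Labor input: 0.58 × 2.8 = 1.624 pp.
TFP growth = 4.5 − 3.64 = 0.86%.

0.860%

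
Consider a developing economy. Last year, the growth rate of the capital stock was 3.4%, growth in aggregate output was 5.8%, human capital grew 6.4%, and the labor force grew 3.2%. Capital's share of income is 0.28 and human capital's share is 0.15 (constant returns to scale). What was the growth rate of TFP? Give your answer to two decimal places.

2.06%

Labor's share = 1 − 0.28 − 0.15 = 0.57.
The capital stock: 0.28 × 3.4 = 0.952 pp.
Human capital: 0.15 × 6.4 = 0.96 pp.
The labor force: 0.57 × 3.2 = 1.824 pp.
TFP growth = 5.8 − 3.736 = 2.064%.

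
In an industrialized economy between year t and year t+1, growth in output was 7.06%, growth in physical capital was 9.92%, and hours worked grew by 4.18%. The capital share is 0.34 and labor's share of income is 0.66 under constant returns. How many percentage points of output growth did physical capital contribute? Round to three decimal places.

3.373

Contribution = share × growth = 0.34 × 9.92 = 3.3728 pp.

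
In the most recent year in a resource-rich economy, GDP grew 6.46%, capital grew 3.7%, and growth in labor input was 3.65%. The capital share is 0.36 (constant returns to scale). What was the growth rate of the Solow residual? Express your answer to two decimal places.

The Solow residual growth was 2.79%.

Labor's share = 1 − 0.36 = 0.64.
Capital: 0.36 × 3.7 = 1.332 pp.
Labor input: 0.64 × 3.65 = 2.336 pp.
TFP growth = 6.46 − 3.668 = 2.792%.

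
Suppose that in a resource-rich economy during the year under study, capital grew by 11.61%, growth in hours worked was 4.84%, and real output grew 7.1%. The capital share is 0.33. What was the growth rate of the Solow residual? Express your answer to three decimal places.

0.026%

Labor's share = 1 − 0.33 = 0.67.
Capital: 0.33 × 11.61 = 3.8313 pp.
Hours worked: 0.67 × 4.84 = 3.2428 pp.
TFP growth = 7.1 − 7.0741 = 0.0259%.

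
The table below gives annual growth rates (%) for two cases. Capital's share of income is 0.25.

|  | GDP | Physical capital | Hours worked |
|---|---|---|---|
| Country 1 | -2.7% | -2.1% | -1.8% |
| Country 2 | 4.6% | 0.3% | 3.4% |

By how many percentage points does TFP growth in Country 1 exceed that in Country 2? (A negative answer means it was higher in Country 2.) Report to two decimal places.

-2.80 percentage points

Labor's share = 1 − 0.25 = 0.75.
Country 1: TFP = -2.7 + 0.525 + 1.35 = -0.825%.
Country 2: TFP = 4.6 − 0.075 − 2.55 = 1.975%.
Difference = -0.825 − (1.975) = -2.8 pp.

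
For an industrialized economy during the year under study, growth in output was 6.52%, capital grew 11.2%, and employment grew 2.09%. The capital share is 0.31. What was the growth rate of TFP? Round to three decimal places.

Labor's share = 1 − 0.31 = 0.69.
Capital: 0.31 × 11.2 = 3.472 pp.
Employment: 0.69 × 2.09 = 1.4421 pp.
TFP growth = 6.52 − 4.9141 = 1.6059%.

1.606%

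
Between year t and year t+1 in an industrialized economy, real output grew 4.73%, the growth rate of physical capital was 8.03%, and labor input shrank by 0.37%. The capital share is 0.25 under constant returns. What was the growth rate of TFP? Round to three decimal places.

3.000%

Labor's share = 1 − 0.25 = 0.75.
Physical capital: 0.25 × 8.03 = 2.0075 pp.
Labor input: 0.75 × (-0.37) = -0.2775 pp.
TFP growth = 4.73 − 1.73 = 3%.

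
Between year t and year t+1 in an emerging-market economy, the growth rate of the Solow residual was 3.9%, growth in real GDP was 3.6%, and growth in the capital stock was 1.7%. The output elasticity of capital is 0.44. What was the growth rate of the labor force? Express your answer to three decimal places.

Labor's share = 1 − 0.44 = 0.56.
gY = gA + 0.44×1.7 + 0.56×g.
0.56×g = 3.6 − 3.9 − 0.748 = -1.048.
g = -1.048 / 0.56 = -1.87143%.

-1.871%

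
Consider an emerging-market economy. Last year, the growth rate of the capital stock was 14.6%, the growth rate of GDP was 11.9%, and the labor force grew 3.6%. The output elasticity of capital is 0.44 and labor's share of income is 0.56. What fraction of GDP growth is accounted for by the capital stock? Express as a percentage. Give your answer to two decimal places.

The capital stock contributed 0.44 × 14.6 = 6.424 pp.
Share of growth = 6.424 / 11.9 × 100 = 53.9832%.

53.98%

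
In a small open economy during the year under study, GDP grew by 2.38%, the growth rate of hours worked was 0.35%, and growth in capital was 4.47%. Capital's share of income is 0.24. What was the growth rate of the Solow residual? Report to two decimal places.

Labor's share = 1 − 0.24 = 0.76.
Capital: 0.24 × 4.47 = 1.0728 pp.
Hours worked: 0.76 × 0.35 = 0.266 pp.
TFP growth = 2.38 − 1.3388 = 1.0412%.

1.04%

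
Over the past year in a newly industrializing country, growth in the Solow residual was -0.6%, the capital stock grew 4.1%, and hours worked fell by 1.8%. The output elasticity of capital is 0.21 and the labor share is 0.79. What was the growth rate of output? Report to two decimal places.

Labor's share = 1 − 0.21 = 0.79.
The capital stock: 0.21 × 4.1 = 0.861 pp.
Hours worked: 0.79 × (-1.8) = -1.422 pp.
Output growth = -0.6 + (-0.561) = -1.161%.

-1.16%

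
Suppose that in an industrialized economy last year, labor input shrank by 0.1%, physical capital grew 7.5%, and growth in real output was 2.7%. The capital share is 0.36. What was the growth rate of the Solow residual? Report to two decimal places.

Labor's share = 1 − 0.36 = 0.64.
Physical capital: 0.36 × 7.5 = 2.7 pp.
Labor input: 0.64 × (-0.1) = -0.064 pp.
TFP growth = 2.7 − 2.636 = 0.064%.

0.06%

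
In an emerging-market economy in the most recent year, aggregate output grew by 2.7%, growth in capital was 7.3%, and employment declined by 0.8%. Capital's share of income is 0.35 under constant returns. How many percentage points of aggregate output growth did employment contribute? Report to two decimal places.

-0.52

Labor's share = 1 − 0.35 = 0.65.
Contribution = share × growth = 0.65 × (-0.8) = -0.52 pp.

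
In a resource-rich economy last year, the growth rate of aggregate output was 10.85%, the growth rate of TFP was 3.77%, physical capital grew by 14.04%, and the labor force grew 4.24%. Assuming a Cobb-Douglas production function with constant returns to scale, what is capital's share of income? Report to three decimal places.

gY = gA + α·gK + (1−α)·gL, so gY − gA − gL = α(gK − gL).
10.85 − 3.77 − 4.24 = α × (14.04 − 4.24).
2.84 = 9.8 α, so α = 0.2898.

Capital's share of income is 0.290.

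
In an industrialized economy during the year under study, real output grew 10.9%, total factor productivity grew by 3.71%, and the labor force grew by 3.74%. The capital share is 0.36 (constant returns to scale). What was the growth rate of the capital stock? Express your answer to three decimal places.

The capital stock grew 13.323%.

Labor's share = 1 − 0.36 = 0.64.
gY = gA + 0.64×3.74 + 0.36×g.
0.36×g = 10.9 − 3.71 − 2.3936 = 4.7964.
g = 4.7964 / 0.36 = 13.32333%.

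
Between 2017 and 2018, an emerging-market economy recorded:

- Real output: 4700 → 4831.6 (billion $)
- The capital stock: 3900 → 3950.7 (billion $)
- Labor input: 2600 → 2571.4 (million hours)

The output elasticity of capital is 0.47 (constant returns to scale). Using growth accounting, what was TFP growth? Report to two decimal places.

2.77%

Real output growth = (4831.6 − 4700) / 4700 = 2.8%.
The capital stock growth = (3950.7 − 3900) / 3900 = 1.3%.
Labor input growth = (2571.4 − 2600) / 2600 = -1.1%.
Labor's share = 1 − 0.47 = 0.53.
The capital stock: 0.47 × 1.3 = 0.611 pp.
Labor input: 0.53 × (-1.1) = -0.583 pp.
TFP growth = 2.8 − 0.028 = 2.772%.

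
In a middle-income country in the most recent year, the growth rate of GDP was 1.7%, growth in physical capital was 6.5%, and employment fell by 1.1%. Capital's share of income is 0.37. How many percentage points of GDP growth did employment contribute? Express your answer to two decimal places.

-0.69 percentage points

Labor's share = 1 − 0.37 = 0.63.
Contribution = share × growth = 0.63 × (-1.1) = -0.693 pp.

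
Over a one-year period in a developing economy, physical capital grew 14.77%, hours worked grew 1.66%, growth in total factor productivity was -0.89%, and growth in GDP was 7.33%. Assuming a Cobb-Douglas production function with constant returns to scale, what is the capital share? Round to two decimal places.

gY = gA + α·gK + (1−α)·gL, so gY − gA − gL = α(gK − gL).
7.33 + 0.89 − 1.66 = α × (14.77 − 1.66).
6.56 = 13.11 α, so α = 0.5004.

0.50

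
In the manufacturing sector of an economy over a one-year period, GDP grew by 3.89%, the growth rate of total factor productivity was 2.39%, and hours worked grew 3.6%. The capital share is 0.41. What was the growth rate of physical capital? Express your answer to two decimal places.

-1.52%

Labor's share = 1 − 0.41 = 0.59.
gY = gA + 0.59×3.6 + 0.41×g.
0.41×g = 3.89 − 2.39 − 2.124 = -0.624.
g = -0.624 / 0.41 = -1.522%.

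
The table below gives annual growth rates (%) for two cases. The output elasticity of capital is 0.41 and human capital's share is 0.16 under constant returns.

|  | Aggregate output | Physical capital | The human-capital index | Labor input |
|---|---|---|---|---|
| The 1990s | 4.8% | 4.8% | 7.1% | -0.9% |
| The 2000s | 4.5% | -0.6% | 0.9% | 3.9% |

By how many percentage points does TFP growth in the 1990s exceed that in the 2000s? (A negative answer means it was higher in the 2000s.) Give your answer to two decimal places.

Labor's share = 1 − 0.41 − 0.16 = 0.43.
The 1990s: TFP = 4.8 − 1.968 − 1.136 + 0.387 = 2.083%.
The 2000s: TFP = 4.5 + 0.246 − 0.144 − 1.677 = 2.925%.
Difference = 2.083 − (2.925) = -0.842 pp.

-0.84 percentage points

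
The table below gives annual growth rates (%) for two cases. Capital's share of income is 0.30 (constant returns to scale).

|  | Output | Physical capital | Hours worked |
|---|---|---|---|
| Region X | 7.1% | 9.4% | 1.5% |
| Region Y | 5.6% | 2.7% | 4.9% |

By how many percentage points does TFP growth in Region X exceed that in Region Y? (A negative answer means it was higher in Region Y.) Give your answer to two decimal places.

1.87 percentage points

Labor's share = 1 − 0.3 = 0.7.
Region X: TFP = 7.1 − 2.82 − 1.05 = 3.23%.
Region Y: TFP = 5.6 − 0.81 − 3.43 = 1.36%.
Difference = 3.23 − (1.36) = 1.87 pp.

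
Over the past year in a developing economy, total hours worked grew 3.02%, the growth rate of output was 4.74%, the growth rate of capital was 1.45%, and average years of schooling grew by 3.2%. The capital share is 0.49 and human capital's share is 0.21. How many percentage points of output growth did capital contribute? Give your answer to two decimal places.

0.71

Contribution = share × growth = 0.49 × 1.45 = 0.7105 pp.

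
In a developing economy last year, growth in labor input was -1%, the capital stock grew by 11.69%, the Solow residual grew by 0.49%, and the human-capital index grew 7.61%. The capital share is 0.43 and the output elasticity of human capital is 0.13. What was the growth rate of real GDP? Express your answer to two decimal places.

Real GDP grew 6.07%.

Labor's share = 1 − 0.43 − 0.13 = 0.44.
The capital stock: 0.43 × 11.69 = 5.0267 pp.
The human-capital index: 0.13 × 7.61 = 0.9893 pp.
Labor input: 0.44 × (-1) = -0.44 pp.
Output growth = 0.49 + 5.576 = 6.066%.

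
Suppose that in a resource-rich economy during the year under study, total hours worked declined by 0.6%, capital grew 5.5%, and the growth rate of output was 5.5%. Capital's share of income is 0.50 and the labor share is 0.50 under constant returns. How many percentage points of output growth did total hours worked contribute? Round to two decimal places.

-0.30 percentage points

Labor's share = 1 − 0.5 = 0.5.
Contribution = share × growth = 0.5 × (-0.6) = -0.3 pp.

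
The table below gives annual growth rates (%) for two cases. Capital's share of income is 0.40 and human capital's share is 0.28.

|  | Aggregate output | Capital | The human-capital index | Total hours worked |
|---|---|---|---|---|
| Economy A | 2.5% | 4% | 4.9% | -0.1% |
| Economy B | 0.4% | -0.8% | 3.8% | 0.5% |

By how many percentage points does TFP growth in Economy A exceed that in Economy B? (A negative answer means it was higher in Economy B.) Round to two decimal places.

Labor's share = 1 − 0.4 − 0.28 = 0.32.
Economy A: TFP = 2.5 − 1.6 − 1.372 + 0.032 = -0.44%.
Economy B: TFP = 0.4 + 0.32 − 1.064 − 0.16 = -0.504%.
Difference = -0.44 − (-0.504) = 0.064 pp.

0.06 percentage points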